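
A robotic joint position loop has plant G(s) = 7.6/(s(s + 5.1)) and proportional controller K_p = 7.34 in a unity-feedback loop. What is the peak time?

T_p = 0.448 s

The closed-loop denominator s² + 5.1s + 55.78 gives ω_n = √55.78 = 7.469 and ζ = 5.1/(2ω_n) = 0.3414.
Damped frequency ω_d = ω_n√(1−ζ²) = 7.02 rad/s, so peak time T_p = π/ω_d = 0.448 s.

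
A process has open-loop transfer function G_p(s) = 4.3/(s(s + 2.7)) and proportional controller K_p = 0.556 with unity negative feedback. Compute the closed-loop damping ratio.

The closed-loop denominator is s(s+2.7) + 0.556·4.3 = s² + 2.7s + 2.391.
Matching s² + 2ζω_n s + ω_n²: ω_n = √2.391 = 1.546 rad/s and 2ζω_n = 2.7, so ζ = 2.7/(2·1.546) = 0.873.

ζ = 0.873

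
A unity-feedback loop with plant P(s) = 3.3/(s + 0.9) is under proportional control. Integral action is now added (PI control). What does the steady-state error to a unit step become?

Adding integral action puts a pole at s = 0 in the forward path, raising the system type to 1; a type-1 loop has zero steady-state error to a step.

0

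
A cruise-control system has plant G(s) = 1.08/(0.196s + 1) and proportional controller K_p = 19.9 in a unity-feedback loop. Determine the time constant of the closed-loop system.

Closed loop: T(s) = K_p·G/(1+K_p·G) = 21.49/(0.196s + 1 + 21.49), with pole at s = −(1 + 21.49)/0.196 = −114.8.
Closed-loop time constant τ = 1/114.8 = 0.00871 s.

τ = 0.00871 s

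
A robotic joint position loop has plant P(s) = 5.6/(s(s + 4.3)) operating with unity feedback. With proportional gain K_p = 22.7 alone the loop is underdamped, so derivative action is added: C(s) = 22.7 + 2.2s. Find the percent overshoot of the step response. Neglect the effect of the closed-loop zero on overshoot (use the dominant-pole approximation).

Forward path: (22.7 + 2.2s)·5.6/(s(s+4.3)). The closed-loop characteristic equation is s² + (4.3 + 5.6·2.2)s + 5.6·22.7 = 0.
That is s² + 16.62s + 127.1 = 0, so ω_n = 11.27 rad/s and ζ = 16.62/(2·11.27) = 0.737.
%OS = 100·exp(−πζ/√(1−ζ²)) = 3.25%.

3.25%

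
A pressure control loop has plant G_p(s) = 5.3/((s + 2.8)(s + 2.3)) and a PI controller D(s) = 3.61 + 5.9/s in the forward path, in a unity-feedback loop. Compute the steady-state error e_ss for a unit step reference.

0

The open loop D(s)G_p(s) has a pole at the origin (type 1), so the static position error constant is infinite and e_ss = 1/(1+∞) = 0.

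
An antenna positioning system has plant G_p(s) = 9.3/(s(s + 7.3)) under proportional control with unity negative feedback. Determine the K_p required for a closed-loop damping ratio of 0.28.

Closed-loop characteristic equation: s² + 7.3s + K_p·9.3 = 0.
So ω_n = √(9.3K_p) and 2ζω_n = 7.3, giving ζ = 7.3/(2√(9.3K_p)).
Setting ζ = 0.28: √(9.3K_p) = 7.3/(2·0.28) = 13.04, so K_p = 169.9/9.3 = 18.3.

K_p = 18.3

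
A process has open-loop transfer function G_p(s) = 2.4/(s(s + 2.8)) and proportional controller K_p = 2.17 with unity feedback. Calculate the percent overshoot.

From 1 + K_pG_p(s) = 0: s² + 2.8s + 5.208 = 0 ⇒ ω_n = 2.282, ζ = 0.6135.
%OS = 100·exp(−πζ/√(1−ζ²)) = 100·exp(−π·0.6135/√0.6237) = 8.71%.

8.71%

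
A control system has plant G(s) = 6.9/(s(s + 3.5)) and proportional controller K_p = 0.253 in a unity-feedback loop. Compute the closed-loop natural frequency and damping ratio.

The closed-loop denominator is s(s+3.5) + 0.253·6.9 = s² + 3.5s + 1.746.
Matching s² + 2ζω_n s + ω_n²: ω_n = √1.746 = 1.321 rad/s and 2ζω_n = 3.5, so ζ = 3.5/(2·1.321) = 1.32.

ω_n = 1.32 rad/s, ζ = 1.32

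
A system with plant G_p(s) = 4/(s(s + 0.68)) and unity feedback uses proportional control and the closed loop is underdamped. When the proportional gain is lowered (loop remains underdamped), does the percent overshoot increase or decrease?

ζ = 0.68/(2√(4K_p)) rises as K_p falls; higher damping means less overshoot.

decrease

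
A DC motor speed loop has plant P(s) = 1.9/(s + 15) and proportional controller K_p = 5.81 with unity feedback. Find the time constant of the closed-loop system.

Closed-loop transfer function: T(s) = K_p·P(s)/(1 + K_p·P(s)) = 11.04/(s + 15 + 11.04) = 11.04/(s + 26.04).
Time constant τ = 1/26.04 = 0.0384 s.

τ = 0.0384 s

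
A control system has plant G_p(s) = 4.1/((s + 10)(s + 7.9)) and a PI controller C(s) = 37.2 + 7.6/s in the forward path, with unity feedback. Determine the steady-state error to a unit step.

The open loop C(s)G_p(s) has a pole at the origin (type 1), so the static position error constant is infinite and e_ss = 1/(1+∞) = 0.

0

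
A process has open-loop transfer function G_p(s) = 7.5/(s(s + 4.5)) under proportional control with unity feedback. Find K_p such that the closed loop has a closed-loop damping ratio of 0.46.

Closed-loop characteristic equation: s² + 4.5s + K_p·7.5 = 0.
So ω_n = √(7.5K_p) and 2ζω_n = 4.5, giving ζ = 4.5/(2√(7.5K_p)).
Setting ζ = 0.46: √(7.5K_p) = 4.5/(2·0.46) = 4.891, so K_p = 23.92/7.5 = 3.19.

K_p = 3.19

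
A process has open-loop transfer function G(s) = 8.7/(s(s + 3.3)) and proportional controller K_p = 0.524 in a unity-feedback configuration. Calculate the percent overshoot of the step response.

From 1 + K_pG(s) = 0: s² + 3.3s + 4.559 = 0 ⇒ ω_n = 2.135, ζ = 0.7728.
%OS = 100·exp(−πζ/√(1−ζ²)) = 100·exp(−π·0.7728/√0.4028) = 2.18%.

2.18%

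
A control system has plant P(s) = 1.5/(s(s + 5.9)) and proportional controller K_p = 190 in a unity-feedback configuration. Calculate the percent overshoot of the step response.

Closed-loop characteristic equation: s² + 5.9s + 285 = 0, so ω_n = 16.88 rad/s and ζ = 5.9/(2·16.88) = 0.1747.
%OS = 100·exp(−πζ/√(1−ζ²)) = 100·exp(−π·0.1747/√0.9695) = 57.3%.

57.3%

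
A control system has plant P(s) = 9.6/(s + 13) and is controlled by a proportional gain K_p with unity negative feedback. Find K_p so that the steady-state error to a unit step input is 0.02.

For a type-0 loop with proportional control, e_ss = 1/(1 + K_p·P(0)).
P(0) = 0.7385. Require 1/(1 + K_p·0.7385) = 0.02, so 1 + 0.7385·K_p = 50.
K_p = (50 − 1)/0.7385 = 66.4.

K_p = 66.4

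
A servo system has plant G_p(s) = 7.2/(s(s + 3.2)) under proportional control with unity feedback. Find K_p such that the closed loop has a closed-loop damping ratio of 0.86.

Closed-loop characteristic equation: s² + 3.2s + K_p·7.2 = 0.
So ω_n = √(7.2K_p) and 2ζω_n = 3.2, giving ζ = 3.2/(2√(7.2K_p)).
Setting ζ = 0.86: √(7.2K_p) = 3.2/(2·0.86) = 1.86, so K_p = 3.461/7.2 = 0.481.

K_p = 0.481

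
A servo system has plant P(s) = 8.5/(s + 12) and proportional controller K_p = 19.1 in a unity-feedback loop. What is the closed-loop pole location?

Closed-loop transfer function: T(s) = K_p·P(s)/(1 + K_p·P(s)) = 162.4/(s + 12 + 162.4) = 162.4/(s + 174.4).
The closed-loop pole is at s = −174.4.

s = -174.4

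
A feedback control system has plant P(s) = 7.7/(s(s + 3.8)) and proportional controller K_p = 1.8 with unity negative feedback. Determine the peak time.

From 1 + K_pP(s) = 0: s² + 3.8s + 13.86 = 0 ⇒ ω_n = 3.723, ζ = 0.5104.
Damped frequency ω_d = ω_n√(1−ζ²) = 3.202 rad/s, so peak time T_p = π/ω_d = 0.981 s.

T_p = 0.981 s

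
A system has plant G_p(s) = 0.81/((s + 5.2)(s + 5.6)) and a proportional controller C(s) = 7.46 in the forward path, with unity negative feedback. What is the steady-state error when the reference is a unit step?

The loop is type 0. Static position error constant K_pos = C(0)·G_p(0) = 7.46·0.02782 = 0.2075.
Steady-state error to a unit step: e_ss = 1/(1+K_pos) = 1/1.208 = 0.828.

0.828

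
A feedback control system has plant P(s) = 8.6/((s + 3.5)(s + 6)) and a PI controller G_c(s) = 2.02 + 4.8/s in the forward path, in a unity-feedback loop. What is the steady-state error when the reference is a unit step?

The open loop G_c(s)P(s) has a pole at the origin (type 1), so the static position error constant is infinite and e_ss = 1/(1+∞) = 0.

0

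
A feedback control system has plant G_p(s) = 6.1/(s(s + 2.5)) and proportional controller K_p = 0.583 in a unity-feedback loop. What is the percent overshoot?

6.2%

Closed-loop characteristic equation: s² + 2.5s + 3.556 = 0, so ω_n = 1.886 rad/s and ζ = 2.5/(2·1.886) = 0.6628.
%OS = 100·exp(−πζ/√(1−ζ²)) = 100·exp(−π·0.6628/√0.5606) = 6.2%.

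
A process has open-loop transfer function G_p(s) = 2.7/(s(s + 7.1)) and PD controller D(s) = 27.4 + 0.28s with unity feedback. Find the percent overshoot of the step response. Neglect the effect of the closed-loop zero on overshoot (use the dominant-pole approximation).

Forward path: (27.4 + 0.28s)·2.7/(s(s+7.1)). The closed-loop characteristic equation is s² + (7.1 + 2.7·0.28)s + 2.7·27.4 = 0.
That is s² + 7.856s + 73.98 = 0, so ω_n = 8.601 rad/s and ζ = 7.856/(2·8.601) = 0.4567.
%OS = 100·exp(−πζ/√(1−ζ²)) = 19.9%.

19.9%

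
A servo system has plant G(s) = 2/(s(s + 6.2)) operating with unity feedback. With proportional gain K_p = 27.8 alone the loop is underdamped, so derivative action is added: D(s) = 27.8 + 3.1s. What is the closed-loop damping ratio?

ζ = 0.831

Forward path: (27.8 + 3.1s)·2/(s(s+6.2)). The closed-loop characteristic equation is s² + (6.2 + 2·3.1)s + 2·27.8 = 0.
That is s² + 12.4s + 55.6 = 0, so ω_n = 7.457 rad/s and ζ = 12.4/(2·7.457) = 0.8315.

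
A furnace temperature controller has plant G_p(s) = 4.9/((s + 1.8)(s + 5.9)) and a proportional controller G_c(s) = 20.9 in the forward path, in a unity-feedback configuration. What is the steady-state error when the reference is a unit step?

0.094

The loop is type 0. Static position error constant K_pos = G_c(0)·G_p(0) = 20.9·0.4614 = 9.643.
Steady-state error to a unit step: e_ss = 1/(1+K_pos) = 1/10.64 = 0.094.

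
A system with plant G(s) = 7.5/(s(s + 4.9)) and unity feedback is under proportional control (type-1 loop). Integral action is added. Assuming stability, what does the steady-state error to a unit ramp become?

0

The integrator raises the loop to type 2, so K_v → ∞ and e_ss to a ramp is zero.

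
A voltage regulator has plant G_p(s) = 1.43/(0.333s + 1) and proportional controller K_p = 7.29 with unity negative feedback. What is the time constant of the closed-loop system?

τ = 0.0291 s

Closed loop: T(s) = K_p·G_p/(1+K_p·G_p) = 10.42/(0.333s + 1 + 10.42), with pole at s = −(1 + 10.42)/0.333 = −34.31.
Closed-loop time constant τ = 1/34.31 = 0.0291 s.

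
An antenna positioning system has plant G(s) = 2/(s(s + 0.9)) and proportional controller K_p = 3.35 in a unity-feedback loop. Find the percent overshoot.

57.4%

The closed-loop denominator s² + 0.9s + 6.7 gives ω_n = √6.7 = 2.588 and ζ = 0.9/(2ω_n) = 0.1739.
%OS = 100·exp(−πζ/√(1−ζ²)) = 100·exp(−π·0.1739/√0.9698) = 57.4%.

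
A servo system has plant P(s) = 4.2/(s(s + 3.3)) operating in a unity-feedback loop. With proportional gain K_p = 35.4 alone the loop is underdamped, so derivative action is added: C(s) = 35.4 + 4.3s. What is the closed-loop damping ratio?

Forward path: (35.4 + 4.3s)·4.2/(s(s+3.3)). The closed-loop characteristic equation is s² + (3.3 + 4.2·4.3)s + 4.2·35.4 = 0.
That is s² + 21.36s + 148.7 = 0, so ω_n = 12.19 rad/s and ζ = 21.36/(2·12.19) = 0.8759.

ζ = 0.876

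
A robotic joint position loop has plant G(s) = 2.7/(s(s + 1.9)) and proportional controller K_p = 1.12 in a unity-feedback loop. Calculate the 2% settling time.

The closed-loop denominator s² + 1.9s + 3.024 gives ω_n = √3.024 = 1.739 and ζ = 1.9/(2ω_n) = 0.5463.
2% settling time T_s ≈ 4/(ζω_n) = 4/0.95 = 4.21 s.

T_s ≈ 4.21 s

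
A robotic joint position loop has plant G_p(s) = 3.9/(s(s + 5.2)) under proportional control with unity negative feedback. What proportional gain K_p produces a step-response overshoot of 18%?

K_p = 7.55

From %OS = 100·exp(−πζ/√(1−ζ²)) = 18%, ζ = −ln(0.18)/√(π²+ln²(0.18)) = 0.4791.
Characteristic equation s² + 5.2s + 3.9K_p = 0 gives ζ = 5.2/(2√(3.9K_p)).
Setting ζ = 0.4791: √(3.9K_p) = 5.2/(2·0.4791) = 5.427, so K_p = 29.45/3.9 = 7.55.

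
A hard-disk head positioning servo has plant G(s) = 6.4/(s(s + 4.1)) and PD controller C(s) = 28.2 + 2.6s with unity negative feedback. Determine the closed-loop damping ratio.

Forward path: (28.2 + 2.6s)·6.4/(s(s+4.1)). The closed-loop characteristic equation is s² + (4.1 + 6.4·2.6)s + 6.4·28.2 = 0.
That is s² + 20.74s + 180.5 = 0, so ω_n = 13.43 rad/s and ζ = 20.74/(2·13.43) = 0.7719.

ζ = 0.772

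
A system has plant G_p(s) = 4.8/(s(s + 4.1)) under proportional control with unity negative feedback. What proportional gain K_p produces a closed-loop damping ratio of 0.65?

K_p = 2.07

Closed-loop characteristic equation: s² + 4.1s + K_p·4.8 = 0.
So ω_n = √(4.8K_p) and 2ζω_n = 4.1, giving ζ = 4.1/(2√(4.8K_p)).
Setting ζ = 0.65: √(4.8K_p) = 4.1/(2·0.65) = 3.154, so K_p = 9.947/4.8 = 2.07.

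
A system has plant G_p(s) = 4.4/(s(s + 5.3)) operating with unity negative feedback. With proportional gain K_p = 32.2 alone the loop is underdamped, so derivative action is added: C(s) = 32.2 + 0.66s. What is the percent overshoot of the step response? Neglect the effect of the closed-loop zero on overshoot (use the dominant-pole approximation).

Forward path: (32.2 + 0.66s)·4.4/(s(s+5.3)). The closed-loop characteristic equation is s² + (5.3 + 4.4·0.66)s + 4.4·32.2 = 0.
That is s² + 8.204s + 141.7 = 0, so ω_n = 11.9 rad/s and ζ = 8.204/(2·11.9) = 0.3446.
%OS = 100·exp(−πζ/√(1−ζ²)) = 31.6%.

31.6%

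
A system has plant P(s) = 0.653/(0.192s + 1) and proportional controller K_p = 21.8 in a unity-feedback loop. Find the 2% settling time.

T_s ≈ 0.0504 s

Closed loop: T(s) = K_p·P/(1+K_p·P) = 14.24/(0.192s + 1 + 14.24), with pole at s = −(1 + 14.24)/0.192 = −79.35.
τ = 1/79.35 = 0.0126 s, so 2% settling time ≈ 4τ = 0.0504 s.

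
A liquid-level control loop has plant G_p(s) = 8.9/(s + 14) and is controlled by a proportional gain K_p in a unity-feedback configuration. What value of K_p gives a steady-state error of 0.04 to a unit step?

The loop is type 0, so e_ss(step) = 1/(1 + K_pos) with K_pos = K_p·G_p(0).
G_p(0) = 0.6357. Require 1/(1 + K_p·0.6357) = 0.04, so 1 + 0.6357·K_p = 25.
K_p = (25 − 1)/0.6357 = 37.8.

K_p = 37.8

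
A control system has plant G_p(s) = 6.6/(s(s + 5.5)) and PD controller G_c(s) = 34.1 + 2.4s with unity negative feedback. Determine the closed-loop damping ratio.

ζ = 0.711

Forward path: (34.1 + 2.4s)·6.6/(s(s+5.5)). The closed-loop characteristic equation is s² + (5.5 + 6.6·2.4)s + 6.6·34.1 = 0.
That is s² + 21.34s + 225.1 = 0, so ω_n = 15 rad/s and ζ = 21.34/(2·15) = 0.7112.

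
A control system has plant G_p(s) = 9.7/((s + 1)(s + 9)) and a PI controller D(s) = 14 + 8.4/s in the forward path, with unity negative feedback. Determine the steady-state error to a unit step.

The open loop D(s)G_p(s) has a pole at the origin (type 1), so the static position error constant is infinite and e_ss = 1/(1+∞) = 0.

0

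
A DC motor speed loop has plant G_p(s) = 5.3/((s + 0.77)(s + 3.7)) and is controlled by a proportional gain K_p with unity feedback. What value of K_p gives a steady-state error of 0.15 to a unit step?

The loop is type 0, so e_ss(step) = 1/(1 + K_pos) with K_pos = K_p·G_p(0).
G_p(0) = 1.86. Require 1/(1 + K_p·1.86) = 0.15, so 1 + 1.86·K_p = 6.667.
K_p = (6.667 − 1)/1.86 = 3.05.

K_p = 3.05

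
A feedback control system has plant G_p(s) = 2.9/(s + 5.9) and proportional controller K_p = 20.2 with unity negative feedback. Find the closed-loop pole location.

Closed-loop transfer function: T(s) = K_p·G_p(s)/(1 + K_p·G_p(s)) = 58.58/(s + 5.9 + 58.58) = 58.58/(s + 64.48).
The closed-loop pole is at s = −64.48.

s = -64.48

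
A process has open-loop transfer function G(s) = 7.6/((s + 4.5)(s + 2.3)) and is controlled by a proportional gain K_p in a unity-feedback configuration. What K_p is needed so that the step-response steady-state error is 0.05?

The loop is type 0, so e_ss(step) = 1/(1 + K_pos) with K_pos = K_p·G(0).
G(0) = 0.7343. Require 1/(1 + K_p·0.7343) = 0.05, so 1 + 0.7343·K_p = 20.
K_p = (20 − 1)/0.7343 = 25.9.

K_p = 25.9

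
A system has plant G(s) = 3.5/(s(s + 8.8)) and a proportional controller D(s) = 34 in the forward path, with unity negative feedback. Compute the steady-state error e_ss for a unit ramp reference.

The loop has one pole at the origin (type 1). Velocity error constant K_v = lim_{s→0} s·D(s)G(s) = 34·3.5/8.8 = 13.52.
Steady-state error to a unit ramp: e_ss = 1/K_v = 0.0739.

0.0739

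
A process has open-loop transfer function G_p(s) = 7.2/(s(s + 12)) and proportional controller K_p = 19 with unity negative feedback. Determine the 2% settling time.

Closed-loop characteristic equation: s² + 12s + 136.8 = 0, so ω_n = 11.7 rad/s and ζ = 12/(2·11.7) = 0.513.
2% settling time T_s ≈ 4/(ζω_n) = 4/6 = 0.667 s.

T_s ≈ 0.667 s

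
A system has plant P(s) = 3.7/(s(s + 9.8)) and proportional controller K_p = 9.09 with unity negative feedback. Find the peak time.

The closed-loop denominator s² + 9.8s + 33.63 gives ω_n = √33.63 = 5.799 and ζ = 9.8/(2ω_n) = 0.8449.
Damped frequency ω_d = ω_n√(1−ζ²) = 3.102 rad/s, so peak time T_p = π/ω_d = 1.01 s.

T_p = 1.01 s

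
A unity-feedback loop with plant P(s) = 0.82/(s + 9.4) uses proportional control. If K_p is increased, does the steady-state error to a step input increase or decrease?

e_ss = 1/(1 + K_p·P(0)); a larger K_p raises the denominator, so e_ss decreases.

decrease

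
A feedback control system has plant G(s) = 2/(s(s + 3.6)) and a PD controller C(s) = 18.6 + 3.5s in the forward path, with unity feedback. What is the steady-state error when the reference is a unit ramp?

The loop has one pole at the origin (type 1). Velocity error constant K_v = lim_{s→0} s·C(s)G(s) = 18.6·2/3.6 = 10.33.
Steady-state error to a unit ramp: e_ss = 1/K_v = 0.0968.

0.0968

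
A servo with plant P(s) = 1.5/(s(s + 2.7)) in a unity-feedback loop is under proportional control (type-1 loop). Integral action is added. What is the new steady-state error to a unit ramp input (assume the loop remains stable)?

The integrator raises the loop to type 2, so K_v → ∞ and e_ss to a ramp is zero.

0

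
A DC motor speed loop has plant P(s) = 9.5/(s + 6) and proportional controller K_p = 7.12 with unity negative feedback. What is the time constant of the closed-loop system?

Closed-loop transfer function: T(s) = K_p·P(s)/(1 + K_p·P(s)) = 67.64/(s + 6 + 67.64) = 67.64/(s + 73.64).
Time constant τ = 1/73.64 = 0.0136 s.

τ = 0.0136 s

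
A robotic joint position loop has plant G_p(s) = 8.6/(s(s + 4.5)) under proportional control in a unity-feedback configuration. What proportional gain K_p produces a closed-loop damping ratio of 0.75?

K_p = 1.05

Closed-loop characteristic equation: s² + 4.5s + K_p·8.6 = 0.
So ω_n = √(8.6K_p) and 2ζω_n = 4.5, giving ζ = 4.5/(2√(8.6K_p)).
Setting ζ = 0.75: √(8.6K_p) = 4.5/(2·0.75) = 3, so K_p = 9/8.6 = 1.05.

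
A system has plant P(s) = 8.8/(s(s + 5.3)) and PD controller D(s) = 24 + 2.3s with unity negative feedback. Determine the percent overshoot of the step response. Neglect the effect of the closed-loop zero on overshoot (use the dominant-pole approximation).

0.308%

Forward path: (24 + 2.3s)·8.8/(s(s+5.3)). The closed-loop characteristic equation is s² + (5.3 + 8.8·2.3)s + 8.8·24 = 0.
That is s² + 25.54s + 211.2 = 0, so ω_n = 14.53 rad/s and ζ = 25.54/(2·14.53) = 0.8787.
%OS = 100·exp(−πζ/√(1−ζ²)) = 0.308%.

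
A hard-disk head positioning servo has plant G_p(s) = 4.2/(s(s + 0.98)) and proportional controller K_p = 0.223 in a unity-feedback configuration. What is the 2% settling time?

T_s ≈ 8.16 s

The closed-loop denominator s² + 0.98s + 0.9366 gives ω_n = √0.9366 = 0.9678 and ζ = 0.98/(2ω_n) = 0.5063.
2% settling time T_s ≈ 4/(ζω_n) = 4/0.49 = 8.16 s.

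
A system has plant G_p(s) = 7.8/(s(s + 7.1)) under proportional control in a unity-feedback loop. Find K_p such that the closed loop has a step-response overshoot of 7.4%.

K_p = 3.97

From %OS = 100·exp(−πζ/√(1−ζ²)) = 7.4%, ζ = −ln(0.074)/√(π²+ln²(0.074)) = 0.6381.
Characteristic equation s² + 7.1s + 7.8K_p = 0 gives ζ = 7.1/(2√(7.8K_p)).
Setting ζ = 0.6381: √(7.8K_p) = 7.1/(2·0.6381) = 5.563, so K_p = 30.95/7.8 = 3.97.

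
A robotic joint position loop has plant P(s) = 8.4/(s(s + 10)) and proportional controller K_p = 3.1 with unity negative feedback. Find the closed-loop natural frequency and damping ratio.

ω_n = 5.1 rad/s, ζ = 0.98

1 + K_p·P(s) = 0 gives s² + 10s + 26.04 = 0.
So ω_n² = 26.04 ⇒ ω_n = 5.103 rad/s, and ζ = 10/(2ω_n) = 0.98.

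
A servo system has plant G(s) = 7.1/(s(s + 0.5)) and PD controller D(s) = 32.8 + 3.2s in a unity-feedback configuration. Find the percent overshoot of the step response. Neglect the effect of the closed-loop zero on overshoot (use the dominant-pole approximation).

Forward path: (32.8 + 3.2s)·7.1/(s(s+0.5)). The closed-loop characteristic equation is s² + (0.5 + 7.1·3.2)s + 7.1·32.8 = 0.
That is s² + 23.22s + 232.9 = 0, so ω_n = 15.26 rad/s and ζ = 23.22/(2·15.26) = 0.7608.
%OS = 100·exp(−πζ/√(1−ζ²)) = 2.52%.

2.52%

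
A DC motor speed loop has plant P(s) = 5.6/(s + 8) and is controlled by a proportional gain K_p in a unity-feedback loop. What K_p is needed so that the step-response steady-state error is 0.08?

K_p = 16.4

The loop is type 0, so e_ss(step) = 1/(1 + K_pos) with K_pos = K_p·P(0).
P(0) = 0.7. Require 1/(1 + K_p·0.7) = 0.08, so 1 + 0.7·K_p = 12.5.
K_p = (12.5 − 1)/0.7 = 16.4.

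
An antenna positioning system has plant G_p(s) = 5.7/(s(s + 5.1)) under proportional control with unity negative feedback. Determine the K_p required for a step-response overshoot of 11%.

From %OS = 100·exp(−πζ/√(1−ζ²)) = 11%, ζ = −ln(0.11)/√(π²+ln²(0.11)) = 0.5749.
Characteristic equation s² + 5.1s + 5.7K_p = 0 gives ζ = 5.1/(2√(5.7K_p)).
Setting ζ = 0.5749: √(5.7K_p) = 5.1/(2·0.5749) = 4.436, so K_p = 19.67/5.7 = 3.45.

K_p = 3.45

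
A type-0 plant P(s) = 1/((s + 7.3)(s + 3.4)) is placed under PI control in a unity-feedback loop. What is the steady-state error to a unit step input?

The PI controller's integrator makes the forward path type 1, so e_ss to a step is zero.

0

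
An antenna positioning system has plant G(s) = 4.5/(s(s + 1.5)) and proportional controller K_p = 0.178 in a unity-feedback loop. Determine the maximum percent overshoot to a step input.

From 1 + K_pG(s) = 0: s² + 1.5s + 0.801 = 0 ⇒ ω_n = 0.895, ζ = 0.838.
%OS = 100·exp(−πζ/√(1−ζ²)) = 100·exp(−π·0.838/√0.2978) = 0.803%.

0.803%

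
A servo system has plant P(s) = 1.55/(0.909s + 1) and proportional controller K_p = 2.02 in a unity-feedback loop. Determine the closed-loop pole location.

Closed loop: T(s) = K_p·P/(1+K_p·P) = 3.131/(0.909s + 1 + 3.131), with pole at s = −(1 + 3.131)/0.909 = −4.545.

s = -4.545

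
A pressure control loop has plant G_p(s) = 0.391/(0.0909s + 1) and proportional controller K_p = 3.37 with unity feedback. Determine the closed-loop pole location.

Closed loop: T(s) = K_p·G_p/(1+K_p·G_p) = 1.318/(0.0909s + 1 + 1.318), with pole at s = −(1 + 1.318)/0.0909 = −25.5.

s = -25.5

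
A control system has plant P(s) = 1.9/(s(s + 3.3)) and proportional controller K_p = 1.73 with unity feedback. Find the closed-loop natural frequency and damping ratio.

1 + K_p·P(s) = 0 gives s² + 3.3s + 3.287 = 0.
Matching s² + 2ζω_n s + ω_n²: ω_n = √3.287 = 1.813 rad/s and 2ζω_n = 3.3, so ζ = 3.3/(2·1.813) = 0.91.

ω_n = 1.81 rad/s, ζ = 0.91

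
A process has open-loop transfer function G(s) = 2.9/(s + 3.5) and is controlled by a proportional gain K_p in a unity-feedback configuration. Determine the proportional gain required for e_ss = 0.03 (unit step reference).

K_p = 39

For a type-0 loop with proportional control, e_ss = 1/(1 + K_p·G(0)).
G(0) = 0.8286. Require 1/(1 + K_p·0.8286) = 0.03, so 1 + 0.8286·K_p = 33.33.
K_p = (33.33 − 1)/0.8286 = 39.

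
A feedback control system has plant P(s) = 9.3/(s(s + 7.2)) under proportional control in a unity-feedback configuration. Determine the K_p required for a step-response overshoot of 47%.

K_p = 25.5

From %OS = 100·exp(−πζ/√(1−ζ²)) = 47%, ζ = −ln(0.47)/√(π²+ln²(0.47)) = 0.2337.
Characteristic equation s² + 7.2s + 9.3K_p = 0 gives ζ = 7.2/(2√(9.3K_p)).
Setting ζ = 0.2337: √(9.3K_p) = 7.2/(2·0.2337) = 15.41, so K_p = 237.3/9.3 = 25.5.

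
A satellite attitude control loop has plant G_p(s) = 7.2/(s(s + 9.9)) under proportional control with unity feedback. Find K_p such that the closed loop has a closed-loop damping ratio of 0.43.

Closed-loop characteristic equation: s² + 9.9s + K_p·7.2 = 0.
So ω_n = √(7.2K_p) and 2ζω_n = 9.9, giving ζ = 9.9/(2√(7.2K_p)).
Setting ζ = 0.43: √(7.2K_p) = 9.9/(2·0.43) = 11.51, so K_p = 132.5/7.2 = 18.4.

K_p = 18.4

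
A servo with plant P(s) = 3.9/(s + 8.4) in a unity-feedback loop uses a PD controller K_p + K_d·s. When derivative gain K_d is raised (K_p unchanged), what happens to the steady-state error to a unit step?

unchanged

At s = 0 the derivative term contributes nothing: C(0) = K_p regardless of K_d, so K_pos = K_p·P(0) and e_ss are unchanged.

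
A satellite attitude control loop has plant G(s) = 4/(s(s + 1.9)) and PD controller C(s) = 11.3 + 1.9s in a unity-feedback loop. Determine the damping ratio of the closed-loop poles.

Forward path: (11.3 + 1.9s)·4/(s(s+1.9)). The closed-loop characteristic equation is s² + (1.9 + 4·1.9)s + 4·11.3 = 0.
That is s² + 9.5s + 45.2 = 0, so ω_n = 6.723 rad/s and ζ = 9.5/(2·6.723) = 0.7065.

ζ = 0.707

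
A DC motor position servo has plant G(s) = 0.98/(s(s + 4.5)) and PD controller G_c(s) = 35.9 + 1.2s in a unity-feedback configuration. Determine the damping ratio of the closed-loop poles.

ζ = 0.478

Forward path: (35.9 + 1.2s)·0.98/(s(s+4.5)). The closed-loop characteristic equation is s² + (4.5 + 0.98·1.2)s + 0.98·35.9 = 0.
That is s² + 5.676s + 35.18 = 0, so ω_n = 5.931 rad/s and ζ = 5.676/(2·5.931) = 0.4785.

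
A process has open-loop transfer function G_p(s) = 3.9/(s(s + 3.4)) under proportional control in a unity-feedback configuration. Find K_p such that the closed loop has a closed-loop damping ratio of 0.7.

Closed-loop characteristic equation: s² + 3.4s + K_p·3.9 = 0.
So ω_n = √(3.9K_p) and 2ζω_n = 3.4, giving ζ = 3.4/(2√(3.9K_p)).
Setting ζ = 0.7: √(3.9K_p) = 3.4/(2·0.7) = 2.429, so K_p = 5.898/3.9 = 1.51.

K_p = 1.51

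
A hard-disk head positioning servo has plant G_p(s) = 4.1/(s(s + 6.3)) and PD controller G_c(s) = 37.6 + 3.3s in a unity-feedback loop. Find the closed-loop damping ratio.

ζ = 0.799

Forward path: (37.6 + 3.3s)·4.1/(s(s+6.3)). The closed-loop characteristic equation is s² + (6.3 + 4.1·3.3)s + 4.1·37.6 = 0.
That is s² + 19.83s + 154.2 = 0, so ω_n = 12.42 rad/s and ζ = 19.83/(2·12.42) = 0.7986.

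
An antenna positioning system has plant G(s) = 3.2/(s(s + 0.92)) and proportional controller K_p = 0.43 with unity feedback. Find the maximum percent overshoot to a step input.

26.2%

From 1 + K_pG(s) = 0: s² + 0.92s + 1.376 = 0 ⇒ ω_n = 1.173, ζ = 0.3921.
%OS = 100·exp(−πζ/√(1−ζ²)) = 100·exp(−π·0.3921/√0.8462) = 26.2%.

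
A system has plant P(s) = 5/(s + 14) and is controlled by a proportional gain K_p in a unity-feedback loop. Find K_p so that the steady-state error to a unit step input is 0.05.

K_p = 53.2

Steady-state error for a unit step on this type-0 loop is 1/(1 + K_p·P(0)).
P(0) = 0.3571. Require 1/(1 + K_p·0.3571) = 0.05, so 1 + 0.3571·K_p = 20.
K_p = (20 − 1)/0.3571 = 53.2.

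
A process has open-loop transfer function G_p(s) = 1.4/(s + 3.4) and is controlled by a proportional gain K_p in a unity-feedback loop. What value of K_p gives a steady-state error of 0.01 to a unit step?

Steady-state error for a unit step on this type-0 loop is 1/(1 + K_p·G_p(0)).
G_p(0) = 0.4118. Require 1/(1 + K_p·0.4118) = 0.01, so 1 + 0.4118·K_p = 100.
K_p = (100 − 1)/0.4118 = 240.

K_p = 240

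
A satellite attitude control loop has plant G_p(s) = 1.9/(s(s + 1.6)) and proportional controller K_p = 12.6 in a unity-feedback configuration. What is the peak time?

Closed-loop characteristic equation: s² + 1.6s + 23.94 = 0, so ω_n = 4.893 rad/s and ζ = 1.6/(2·4.893) = 0.1635.
Damped frequency ω_d = ω_n√(1−ζ²) = 4.827 rad/s, so peak time T_p = π/ω_d = 0.651 s.

T_p = 0.651 s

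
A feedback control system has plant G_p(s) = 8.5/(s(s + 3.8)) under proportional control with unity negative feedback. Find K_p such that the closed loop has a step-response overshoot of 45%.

From %OS = 100·exp(−πζ/√(1−ζ²)) = 45%, ζ = −ln(0.45)/√(π²+ln²(0.45)) = 0.2463.
Characteristic equation s² + 3.8s + 8.5K_p = 0 gives ζ = 3.8/(2√(8.5K_p)).
Setting ζ = 0.2463: √(8.5K_p) = 3.8/(2·0.2463) = 7.713, so K_p = 59.49/8.5 = 7.

K_p = 7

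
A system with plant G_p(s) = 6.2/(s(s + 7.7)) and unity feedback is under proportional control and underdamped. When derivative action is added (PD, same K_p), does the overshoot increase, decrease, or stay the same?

decrease

With PD the characteristic equation becomes s² + (a + K·K_d)s + K·K_p = 0; the damping term grows, ζ rises, overshoot falls.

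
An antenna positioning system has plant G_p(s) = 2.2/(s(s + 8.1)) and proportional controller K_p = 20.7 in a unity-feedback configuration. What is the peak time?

T_p = 0.582 s

From 1 + K_pG_p(s) = 0: s² + 8.1s + 45.54 = 0 ⇒ ω_n = 6.748, ζ = 0.6001.
Damped frequency ω_d = ω_n√(1−ζ²) = 5.398 rad/s, so peak time T_p = π/ω_d = 0.582 s.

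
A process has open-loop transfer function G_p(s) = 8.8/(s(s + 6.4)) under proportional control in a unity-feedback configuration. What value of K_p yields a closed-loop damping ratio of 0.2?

K_p = 29.1

Closed-loop characteristic equation: s² + 6.4s + K_p·8.8 = 0.
So ω_n = √(8.8K_p) and 2ζω_n = 6.4, giving ζ = 6.4/(2√(8.8K_p)).
Setting ζ = 0.2: √(8.8K_p) = 6.4/(2·0.2) = 16, so K_p = 256/8.8 = 29.1.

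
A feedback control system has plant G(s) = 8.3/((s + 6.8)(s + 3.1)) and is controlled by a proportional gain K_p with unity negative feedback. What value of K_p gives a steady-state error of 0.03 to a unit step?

K_p = 82.1

Steady-state error for a unit step on this type-0 loop is 1/(1 + K_p·G(0)).
G(0) = 0.3937. Require 1/(1 + K_p·0.3937) = 0.03, so 1 + 0.3937·K_p = 33.33.
K_p = (33.33 − 1)/0.3937 = 82.1.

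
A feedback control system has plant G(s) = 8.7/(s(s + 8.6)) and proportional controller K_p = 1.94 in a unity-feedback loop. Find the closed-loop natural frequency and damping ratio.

ω_n = 4.11 rad/s, ζ = 1.05

The closed-loop denominator is s(s+8.6) + 1.94·8.7 = s² + 8.6s + 16.88.
Matching s² + 2ζω_n s + ω_n²: ω_n = √16.88 = 4.108 rad/s and 2ζω_n = 8.6, so ζ = 8.6/(2·4.108) = 1.05.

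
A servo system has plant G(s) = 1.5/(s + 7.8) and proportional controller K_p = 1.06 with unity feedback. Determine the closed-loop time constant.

τ = 0.106 s

Closed-loop transfer function: T(s) = K_p·G(s)/(1 + K_p·G(s)) = 1.59/(s + 7.8 + 1.59) = 1.59/(s + 9.39).
Time constant τ = 1/9.39 = 0.106 s.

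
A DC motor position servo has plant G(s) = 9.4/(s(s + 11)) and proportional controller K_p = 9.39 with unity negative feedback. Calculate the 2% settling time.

T_s ≈ 0.727 s

From 1 + K_pG(s) = 0: s² + 11s + 88.27 = 0 ⇒ ω_n = 9.395, ζ = 0.5854.
2% settling time T_s ≈ 4/(ζω_n) = 4/5.5 = 0.727 s.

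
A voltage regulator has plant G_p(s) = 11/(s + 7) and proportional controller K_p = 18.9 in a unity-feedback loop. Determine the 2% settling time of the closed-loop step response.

Closed-loop transfer function: T(s) = K_p·G_p(s)/(1 + K_p·G_p(s)) = 207.9/(s + 7 + 207.9) = 207.9/(s + 214.9).
Time constant τ = 1/214.9 = 0.004653 s, so the 2% settling time is about 4τ = 0.0186 s.

T_s ≈ 0.0186 s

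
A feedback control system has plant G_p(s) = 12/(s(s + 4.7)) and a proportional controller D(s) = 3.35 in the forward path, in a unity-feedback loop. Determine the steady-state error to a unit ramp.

The loop has one pole at the origin (type 1). Velocity error constant K_v = lim_{s→0} s·D(s)G_p(s) = 3.35·12/4.7 = 8.553.
Steady-state error to a unit ramp: e_ss = 1/K_v = 0.117.

0.117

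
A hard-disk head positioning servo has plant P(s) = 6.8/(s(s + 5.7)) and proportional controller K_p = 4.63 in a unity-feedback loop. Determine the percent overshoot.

From 1 + K_pP(s) = 0: s² + 5.7s + 31.48 = 0 ⇒ ω_n = 5.611, ζ = 0.5079.
%OS = 100·exp(−πζ/√(1−ζ²)) = 100·exp(−π·0.5079/√0.742) = 15.7%.

15.7%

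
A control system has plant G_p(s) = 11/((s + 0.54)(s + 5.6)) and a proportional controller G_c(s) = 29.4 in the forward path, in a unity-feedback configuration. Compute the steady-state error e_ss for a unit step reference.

The loop is type 0. Static position error constant K_pos = G_c(0)·G_p(0) = 29.4·3.638 = 106.9.
Steady-state error to a unit step: e_ss = 1/(1+K_pos) = 1/107.9 = 0.00926.

0.00926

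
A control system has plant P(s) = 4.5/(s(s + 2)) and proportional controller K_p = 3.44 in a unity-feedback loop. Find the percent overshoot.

The closed-loop denominator s² + 2s + 15.48 gives ω_n = √15.48 = 3.934 and ζ = 2/(2ω_n) = 0.2542.
%OS = 100·exp(−πζ/√(1−ζ²)) = 100·exp(−π·0.2542/√0.9354) = 43.8%.

43.8%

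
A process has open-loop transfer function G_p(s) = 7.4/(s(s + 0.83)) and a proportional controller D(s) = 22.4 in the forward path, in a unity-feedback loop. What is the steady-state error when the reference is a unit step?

The open loop D(s)G_p(s) has a pole at the origin (type 1), so the static position error constant is infinite and e_ss = 1/(1+∞) = 0.

0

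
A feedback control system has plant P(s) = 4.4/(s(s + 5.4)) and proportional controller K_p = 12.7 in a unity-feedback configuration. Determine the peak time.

From 1 + K_pP(s) = 0: s² + 5.4s + 55.88 = 0 ⇒ ω_n = 7.475, ζ = 0.3612.
Damped frequency ω_d = ω_n√(1−ζ²) = 6.971 rad/s, so peak time T_p = π/ω_d = 0.451 s.

T_p = 0.451 s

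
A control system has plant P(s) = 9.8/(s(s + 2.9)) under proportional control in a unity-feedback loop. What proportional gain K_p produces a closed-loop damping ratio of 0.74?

K_p = 0.392

Closed-loop characteristic equation: s² + 2.9s + K_p·9.8 = 0.
So ω_n = √(9.8K_p) and 2ζω_n = 2.9, giving ζ = 2.9/(2√(9.8K_p)).
Setting ζ = 0.74: √(9.8K_p) = 2.9/(2·0.74) = 1.959, so K_p = 3.839/9.8 = 0.392.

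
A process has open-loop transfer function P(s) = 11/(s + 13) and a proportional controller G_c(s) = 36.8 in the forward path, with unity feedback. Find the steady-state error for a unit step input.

0.0311

The loop is type 0. Static position error constant K_pos = G_c(0)·P(0) = 36.8·0.8462 = 31.14.
Steady-state error to a unit step: e_ss = 1/(1+K_pos) = 1/32.14 = 0.0311.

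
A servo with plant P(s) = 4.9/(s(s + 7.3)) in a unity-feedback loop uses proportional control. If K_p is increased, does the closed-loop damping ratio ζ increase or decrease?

ζ = 7.3/(2√(4.9K_p)); increasing K_p raises the denominator, so ζ falls.

decrease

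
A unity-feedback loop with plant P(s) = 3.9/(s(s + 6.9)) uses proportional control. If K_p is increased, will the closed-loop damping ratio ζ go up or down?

ζ = 6.9/(2√(3.9K_p)); increasing K_p raises the denominator, so ζ falls.

decrease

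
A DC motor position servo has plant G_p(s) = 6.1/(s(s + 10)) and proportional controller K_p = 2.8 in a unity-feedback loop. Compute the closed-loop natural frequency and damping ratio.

The closed-loop denominator is s(s+10) + 2.8·6.1 = s² + 10s + 17.08.
Matching s² + 2ζω_n s + ω_n²: ω_n = √17.08 = 4.133 rad/s and 2ζω_n = 10, so ζ = 10/(2·4.133) = 1.21.

ω_n = 4.13 rad/s, ζ = 1.21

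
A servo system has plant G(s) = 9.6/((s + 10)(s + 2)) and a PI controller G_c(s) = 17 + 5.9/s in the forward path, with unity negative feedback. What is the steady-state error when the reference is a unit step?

The open loop G_c(s)G(s) has a pole at the origin (type 1), so the static position error constant is infinite and e_ss = 1/(1+∞) = 0.

0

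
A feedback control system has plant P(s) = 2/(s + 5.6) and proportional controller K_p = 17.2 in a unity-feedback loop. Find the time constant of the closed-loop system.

Closed-loop transfer function: T(s) = K_p·P(s)/(1 + K_p·P(s)) = 34.4/(s + 5.6 + 34.4) = 34.4/(s + 40).
Time constant τ = 1/40 = 0.025 s.

τ = 0.025 s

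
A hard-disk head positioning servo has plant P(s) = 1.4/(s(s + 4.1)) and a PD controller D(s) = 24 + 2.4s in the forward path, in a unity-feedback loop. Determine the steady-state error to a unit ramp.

The loop has one pole at the origin (type 1). Velocity error constant K_v = lim_{s→0} s·D(s)P(s) = 24·1.4/4.1 = 8.195.
Steady-state error to a unit ramp: e_ss = 1/K_v = 0.122.

0.122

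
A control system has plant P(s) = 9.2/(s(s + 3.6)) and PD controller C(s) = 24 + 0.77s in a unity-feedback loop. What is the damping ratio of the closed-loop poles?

ζ = 0.36

Forward path: (24 + 0.77s)·9.2/(s(s+3.6)). The closed-loop characteristic equation is s² + (3.6 + 9.2·0.77)s + 9.2·24 = 0.
That is s² + 10.68s + 220.8 = 0, so ω_n = 14.86 rad/s and ζ = 10.68/(2·14.86) = 0.3595.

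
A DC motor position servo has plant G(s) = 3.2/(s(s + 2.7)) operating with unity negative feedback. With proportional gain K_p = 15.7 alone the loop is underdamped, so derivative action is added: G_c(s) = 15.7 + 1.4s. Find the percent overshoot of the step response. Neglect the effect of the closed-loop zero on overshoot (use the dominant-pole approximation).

Forward path: (15.7 + 1.4s)·3.2/(s(s+2.7)). The closed-loop characteristic equation is s² + (2.7 + 3.2·1.4)s + 3.2·15.7 = 0.
That is s² + 7.18s + 50.24 = 0, so ω_n = 7.088 rad/s and ζ = 7.18/(2·7.088) = 0.5065.
%OS = 100·exp(−πζ/√(1−ζ²)) = 15.8%.

15.8%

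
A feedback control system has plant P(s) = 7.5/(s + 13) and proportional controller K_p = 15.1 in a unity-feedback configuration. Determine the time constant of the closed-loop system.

Closed-loop transfer function: T(s) = K_p·P(s)/(1 + K_p·P(s)) = 113.2/(s + 13 + 113.2) = 113.2/(s + 126.2).
Time constant τ = 1/126.2 = 0.00792 s.

τ = 0.00792 s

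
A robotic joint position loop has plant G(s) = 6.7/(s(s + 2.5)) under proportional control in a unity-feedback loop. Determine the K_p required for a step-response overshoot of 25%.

From %OS = 100·exp(−πζ/√(1−ζ²)) = 25%, ζ = −ln(0.25)/√(π²+ln²(0.25)) = 0.4037.
Characteristic equation s² + 2.5s + 6.7K_p = 0 gives ζ = 2.5/(2√(6.7K_p)).
Setting ζ = 0.4037: √(6.7K_p) = 2.5/(2·0.4037) = 3.096, so K_p = 9.587/6.7 = 1.43.

K_p = 1.43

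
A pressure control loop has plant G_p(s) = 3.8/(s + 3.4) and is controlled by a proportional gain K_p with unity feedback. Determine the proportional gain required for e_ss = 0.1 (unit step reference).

K_p = 8.05

The loop is type 0, so e_ss(step) = 1/(1 + K_pos) with K_pos = K_p·G_p(0).
G_p(0) = 1.118. Require 1/(1 + K_p·1.118) = 0.1, so 1 + 1.118·K_p = 10.
K_p = (10 − 1)/1.118 = 8.05.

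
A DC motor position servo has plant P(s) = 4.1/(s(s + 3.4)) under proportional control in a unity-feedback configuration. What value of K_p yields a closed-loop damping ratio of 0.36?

K_p = 5.44

Closed-loop characteristic equation: s² + 3.4s + K_p·4.1 = 0.
So ω_n = √(4.1K_p) and 2ζω_n = 3.4, giving ζ = 3.4/(2√(4.1K_p)).
Setting ζ = 0.36: √(4.1K_p) = 3.4/(2·0.36) = 4.722, so K_p = 22.3/4.1 = 5.44.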